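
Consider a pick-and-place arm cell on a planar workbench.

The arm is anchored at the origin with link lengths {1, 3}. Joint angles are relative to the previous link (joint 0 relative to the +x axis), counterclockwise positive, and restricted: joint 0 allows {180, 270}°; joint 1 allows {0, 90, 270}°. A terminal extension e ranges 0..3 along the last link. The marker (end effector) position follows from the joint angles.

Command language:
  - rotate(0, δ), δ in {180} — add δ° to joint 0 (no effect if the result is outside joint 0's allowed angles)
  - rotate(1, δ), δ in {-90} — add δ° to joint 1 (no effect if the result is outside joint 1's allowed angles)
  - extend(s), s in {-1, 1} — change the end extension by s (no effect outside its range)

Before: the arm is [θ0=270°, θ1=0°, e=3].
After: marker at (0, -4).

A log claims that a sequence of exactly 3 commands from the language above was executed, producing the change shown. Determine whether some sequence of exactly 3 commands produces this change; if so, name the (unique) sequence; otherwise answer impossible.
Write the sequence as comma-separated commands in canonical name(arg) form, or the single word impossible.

extend(-1), extend(-1), extend(-1)

start: [θ0=270°, θ1=0°, e=3]
[1] after extend(-1): [θ0=270°, θ1=0°, e=2]
[2] after extend(-1): [θ0=270°, θ1=0°, e=1]
[3] after extend(-1): [θ0=270°, θ1=0°, e=0]
all 64 alternatives checked — unique.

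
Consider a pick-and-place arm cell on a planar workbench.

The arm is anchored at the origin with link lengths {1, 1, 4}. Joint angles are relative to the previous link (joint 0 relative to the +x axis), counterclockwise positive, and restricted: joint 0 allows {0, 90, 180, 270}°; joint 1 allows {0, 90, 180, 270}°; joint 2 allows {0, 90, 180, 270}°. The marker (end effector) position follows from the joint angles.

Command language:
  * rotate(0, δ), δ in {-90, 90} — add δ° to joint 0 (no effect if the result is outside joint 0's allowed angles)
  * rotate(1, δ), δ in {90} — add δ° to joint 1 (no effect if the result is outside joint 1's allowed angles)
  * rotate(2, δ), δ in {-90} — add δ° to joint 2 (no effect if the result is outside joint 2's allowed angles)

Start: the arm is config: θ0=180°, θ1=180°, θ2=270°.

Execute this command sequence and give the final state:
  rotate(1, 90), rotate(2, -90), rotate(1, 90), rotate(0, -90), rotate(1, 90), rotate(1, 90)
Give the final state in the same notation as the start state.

start: config: θ0=180°, θ1=180°, θ2=270°
1. rotate(1, 90) → config: θ0=180°, θ1=270°, θ2=270°
2. rotate(2, -90) → config: θ0=180°, θ1=270°, θ2=180°
3. rotate(1, 90) → config: θ0=180°, θ1=0°, θ2=180°
4. rotate(0, -90) → config: θ0=90°, θ1=0°, θ2=180°
5. rotate(1, 90) → config: θ0=90°, θ1=90°, θ2=180°
6. rotate(1, 90) → config: θ0=90°, θ1=180°, θ2=180°

config: θ0=90°, θ1=180°, θ2=180°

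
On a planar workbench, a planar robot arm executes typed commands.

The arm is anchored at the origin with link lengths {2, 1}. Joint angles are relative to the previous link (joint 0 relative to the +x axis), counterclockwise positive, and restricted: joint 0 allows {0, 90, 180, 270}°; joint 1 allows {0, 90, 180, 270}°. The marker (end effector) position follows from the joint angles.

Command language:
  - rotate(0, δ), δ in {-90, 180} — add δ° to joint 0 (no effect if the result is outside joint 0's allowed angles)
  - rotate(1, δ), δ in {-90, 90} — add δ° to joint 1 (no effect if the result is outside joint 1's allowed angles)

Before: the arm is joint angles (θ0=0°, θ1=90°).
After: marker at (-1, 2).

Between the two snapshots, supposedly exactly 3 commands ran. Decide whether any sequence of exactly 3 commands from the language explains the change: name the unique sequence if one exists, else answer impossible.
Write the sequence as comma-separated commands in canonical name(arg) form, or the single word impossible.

rotate(0, -90), rotate(0, -90), rotate(0, -90)

initial: joint angles (θ0=0°, θ1=90°)
1. rotate(0, -90) → joint angles (θ0=270°, θ1=90°)
2. rotate(0, -90) → joint angles (θ0=180°, θ1=90°)
3. rotate(0, -90) → joint angles (θ0=90°, θ1=90°)
all 64 alternatives checked — unique.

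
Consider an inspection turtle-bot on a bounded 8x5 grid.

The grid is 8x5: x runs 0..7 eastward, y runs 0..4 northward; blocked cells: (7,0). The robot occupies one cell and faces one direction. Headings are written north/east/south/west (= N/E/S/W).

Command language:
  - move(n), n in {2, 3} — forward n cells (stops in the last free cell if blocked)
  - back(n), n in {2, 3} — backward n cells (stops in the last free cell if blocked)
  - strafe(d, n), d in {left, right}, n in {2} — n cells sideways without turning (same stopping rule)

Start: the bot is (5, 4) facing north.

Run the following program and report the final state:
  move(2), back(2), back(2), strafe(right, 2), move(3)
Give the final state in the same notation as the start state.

initial: (5, 4) facing north
[1] after move(2): (5, 4) facing north
[2] after back(2): (5, 2) facing north
[3] after back(2): (5, 0) facing north
[4] after strafe(right, 2): (6, 0) facing north
[5] after move(3): (6, 3) facing north

(6, 3) facing north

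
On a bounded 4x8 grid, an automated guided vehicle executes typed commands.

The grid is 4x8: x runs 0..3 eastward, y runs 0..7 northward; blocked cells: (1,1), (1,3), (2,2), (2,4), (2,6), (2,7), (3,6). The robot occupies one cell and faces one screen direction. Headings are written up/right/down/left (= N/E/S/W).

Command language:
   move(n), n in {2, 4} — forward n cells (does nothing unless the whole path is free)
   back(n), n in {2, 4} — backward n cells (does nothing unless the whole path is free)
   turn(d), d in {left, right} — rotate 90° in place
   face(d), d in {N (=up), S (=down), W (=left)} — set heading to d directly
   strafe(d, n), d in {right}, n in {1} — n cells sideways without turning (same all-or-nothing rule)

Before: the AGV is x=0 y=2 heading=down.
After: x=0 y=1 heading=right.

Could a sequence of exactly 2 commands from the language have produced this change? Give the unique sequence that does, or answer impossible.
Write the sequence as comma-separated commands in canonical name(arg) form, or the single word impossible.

key: order matters: swapping turn(left) and strafe(right, 1) lands elsewhere
initial: x=0 y=2 heading=down
[1] after turn(left): x=0 y=2 heading=right
[2] after strafe(right, 1): x=0 y=1 heading=right
no rival 2-sequence matches.

turn(left), strafe(right, 1)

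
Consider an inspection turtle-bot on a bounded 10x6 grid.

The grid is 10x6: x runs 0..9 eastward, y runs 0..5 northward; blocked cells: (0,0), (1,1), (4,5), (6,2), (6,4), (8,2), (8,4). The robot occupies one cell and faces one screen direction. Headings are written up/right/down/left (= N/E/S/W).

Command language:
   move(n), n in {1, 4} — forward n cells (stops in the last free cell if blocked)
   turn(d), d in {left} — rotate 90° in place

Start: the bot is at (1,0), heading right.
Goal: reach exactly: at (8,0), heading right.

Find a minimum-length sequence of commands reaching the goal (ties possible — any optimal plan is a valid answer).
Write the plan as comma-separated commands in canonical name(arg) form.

from: at (1,0), heading right
t=1 move(1) ⇒ at (2,0), heading right
t=2 move(1) ⇒ at (3,0), heading right
t=3 move(1) ⇒ at (4,0), heading right
t=4 move(4) ⇒ at (8,0), heading right
minimal: 4 command(s), checked below 4.

move(1), move(1), move(1), move(4)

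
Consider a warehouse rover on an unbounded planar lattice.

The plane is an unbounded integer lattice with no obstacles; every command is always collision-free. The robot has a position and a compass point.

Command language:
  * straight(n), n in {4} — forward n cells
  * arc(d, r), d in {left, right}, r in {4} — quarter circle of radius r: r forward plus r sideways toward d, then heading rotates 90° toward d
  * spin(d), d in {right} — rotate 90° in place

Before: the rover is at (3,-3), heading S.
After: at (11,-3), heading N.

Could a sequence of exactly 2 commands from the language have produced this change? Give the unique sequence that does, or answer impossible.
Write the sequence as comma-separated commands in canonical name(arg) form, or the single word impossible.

arc(left, 4), arc(left, 4)

key: position moved to (11,-3) AND the heading swung to N — translation plus rotation needed
from: at (3,-3), heading S
1. arc(left, 4) → at (7,-7), heading E
2. arc(left, 4) → at (11,-3), heading N
no other 2-command option fits: unique.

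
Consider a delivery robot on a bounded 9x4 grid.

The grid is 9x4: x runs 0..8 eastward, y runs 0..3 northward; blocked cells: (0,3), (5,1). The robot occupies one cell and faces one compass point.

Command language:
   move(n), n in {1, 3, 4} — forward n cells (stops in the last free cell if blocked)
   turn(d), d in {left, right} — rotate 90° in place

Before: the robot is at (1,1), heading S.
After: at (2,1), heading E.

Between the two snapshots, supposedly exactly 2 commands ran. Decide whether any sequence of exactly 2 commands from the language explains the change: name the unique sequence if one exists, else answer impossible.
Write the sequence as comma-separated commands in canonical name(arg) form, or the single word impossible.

key: running move(1) before turn(left) would end elsewhere — order is forced
initial: at (1,1), heading S
[1] after turn(left): at (1,1), heading E
[2] after move(1): at (2,1), heading E
no rival 2-sequence matches.

turn(left), move(1)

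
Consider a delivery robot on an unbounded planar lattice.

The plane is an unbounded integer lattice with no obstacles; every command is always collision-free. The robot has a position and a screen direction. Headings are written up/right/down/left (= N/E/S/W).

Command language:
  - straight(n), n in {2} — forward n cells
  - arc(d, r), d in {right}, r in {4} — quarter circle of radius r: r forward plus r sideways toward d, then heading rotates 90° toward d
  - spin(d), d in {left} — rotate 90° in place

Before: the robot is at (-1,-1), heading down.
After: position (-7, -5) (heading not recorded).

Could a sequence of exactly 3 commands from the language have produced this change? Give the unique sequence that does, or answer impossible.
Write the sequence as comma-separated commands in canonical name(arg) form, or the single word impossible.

arc(right, 4), straight(2), spin(left)

key: order matters: swapping arc(right, 4) and spin(left) lands elsewhere
initial: at (-1,-1), heading down
step 1 (arc(right, 4)): at (-5,-5), heading left
step 2 (straight(2)): at (-7,-5), heading left
step 3 (spin(left)): at (-7,-5), heading down
no other 3-command option fits: unique.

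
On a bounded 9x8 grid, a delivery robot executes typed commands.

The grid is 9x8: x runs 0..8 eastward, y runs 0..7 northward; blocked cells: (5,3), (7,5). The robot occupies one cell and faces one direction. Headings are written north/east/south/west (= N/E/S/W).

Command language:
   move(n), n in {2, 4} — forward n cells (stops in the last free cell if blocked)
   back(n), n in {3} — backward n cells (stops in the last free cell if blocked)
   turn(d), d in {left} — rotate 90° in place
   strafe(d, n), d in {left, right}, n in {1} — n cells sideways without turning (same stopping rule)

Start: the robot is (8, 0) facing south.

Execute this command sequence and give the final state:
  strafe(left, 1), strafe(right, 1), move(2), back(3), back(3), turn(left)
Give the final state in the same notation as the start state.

(7, 4) facing east

initial: (8, 0) facing south
1. strafe(left, 1) → (8, 0) facing south
2. strafe(right, 1) → (7, 0) facing south
3. move(2) → (7, 0) facing south
4. back(3) → (7, 3) facing south
5. back(3) → (7, 4) facing south
6. turn(left) → (7, 4) facing east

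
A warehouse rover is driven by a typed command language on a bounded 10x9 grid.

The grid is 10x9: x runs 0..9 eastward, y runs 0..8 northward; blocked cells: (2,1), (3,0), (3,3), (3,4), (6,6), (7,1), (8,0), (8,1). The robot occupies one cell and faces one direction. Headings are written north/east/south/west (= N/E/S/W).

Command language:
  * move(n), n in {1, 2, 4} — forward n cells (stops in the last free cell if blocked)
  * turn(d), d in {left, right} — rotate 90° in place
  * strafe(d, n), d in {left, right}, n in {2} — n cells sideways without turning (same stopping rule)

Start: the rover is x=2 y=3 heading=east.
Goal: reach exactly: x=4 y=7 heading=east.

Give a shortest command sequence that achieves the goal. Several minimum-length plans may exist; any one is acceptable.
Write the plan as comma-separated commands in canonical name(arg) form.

strafe(left, 2), move(2), strafe(left, 2)

from: x=2 y=3 heading=east
t=1 strafe(left, 2) ⇒ x=2 y=5 heading=east
t=2 move(2) ⇒ x=4 y=5 heading=east
t=3 strafe(left, 2) ⇒ x=4 y=7 heading=east
no 2-step plan works, so 3 is optimal.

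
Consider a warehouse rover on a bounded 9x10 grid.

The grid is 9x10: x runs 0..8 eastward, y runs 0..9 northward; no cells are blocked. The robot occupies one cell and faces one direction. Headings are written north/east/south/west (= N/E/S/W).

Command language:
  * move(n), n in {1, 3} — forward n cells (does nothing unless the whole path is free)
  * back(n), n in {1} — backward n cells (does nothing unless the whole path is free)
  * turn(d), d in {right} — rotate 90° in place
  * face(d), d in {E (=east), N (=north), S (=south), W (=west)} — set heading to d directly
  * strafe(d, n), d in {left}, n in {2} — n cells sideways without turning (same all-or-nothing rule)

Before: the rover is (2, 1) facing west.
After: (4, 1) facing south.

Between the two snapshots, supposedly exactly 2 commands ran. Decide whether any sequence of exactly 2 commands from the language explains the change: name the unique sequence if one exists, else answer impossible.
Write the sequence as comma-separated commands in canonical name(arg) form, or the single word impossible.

key: cell and facing (now S) both changed — the 2 commands mix motion and turning
begin: (2, 1) facing west
[1] after face(S): (2, 1) facing south
[2] after strafe(left, 2): (4, 1) facing south
all 81 alternatives checked — unique.

face(S), strafe(left, 2)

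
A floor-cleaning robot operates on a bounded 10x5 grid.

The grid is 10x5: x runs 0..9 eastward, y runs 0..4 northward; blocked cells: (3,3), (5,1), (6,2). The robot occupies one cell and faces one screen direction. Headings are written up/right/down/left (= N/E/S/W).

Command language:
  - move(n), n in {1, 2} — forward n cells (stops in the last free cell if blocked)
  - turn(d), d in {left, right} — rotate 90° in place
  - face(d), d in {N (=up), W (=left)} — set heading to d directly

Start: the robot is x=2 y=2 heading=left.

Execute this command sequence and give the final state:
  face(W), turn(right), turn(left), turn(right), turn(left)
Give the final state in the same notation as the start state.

start: x=2 y=2 heading=left
1. face(W) → x=2 y=2 heading=left
2. turn(right) → x=2 y=2 heading=up
3. turn(left) → x=2 y=2 heading=left
4. turn(right) → x=2 y=2 heading=up
5. turn(left) → x=2 y=2 heading=left

x=2 y=2 heading=left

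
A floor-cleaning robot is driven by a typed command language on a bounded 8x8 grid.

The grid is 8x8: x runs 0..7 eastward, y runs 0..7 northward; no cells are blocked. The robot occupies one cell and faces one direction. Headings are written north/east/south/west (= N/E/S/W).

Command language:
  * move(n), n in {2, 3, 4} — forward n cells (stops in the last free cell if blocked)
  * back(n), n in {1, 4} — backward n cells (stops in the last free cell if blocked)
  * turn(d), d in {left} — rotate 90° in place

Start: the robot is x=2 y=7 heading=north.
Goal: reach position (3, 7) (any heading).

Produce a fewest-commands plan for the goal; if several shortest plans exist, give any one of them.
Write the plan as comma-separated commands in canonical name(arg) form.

t0: x=2 y=7 heading=north
[1] after turn(left): x=2 y=7 heading=west
[2] after back(1): x=3 y=7 heading=west
no 1-step plan works, so 2 is optimal.

turn(left), back(1)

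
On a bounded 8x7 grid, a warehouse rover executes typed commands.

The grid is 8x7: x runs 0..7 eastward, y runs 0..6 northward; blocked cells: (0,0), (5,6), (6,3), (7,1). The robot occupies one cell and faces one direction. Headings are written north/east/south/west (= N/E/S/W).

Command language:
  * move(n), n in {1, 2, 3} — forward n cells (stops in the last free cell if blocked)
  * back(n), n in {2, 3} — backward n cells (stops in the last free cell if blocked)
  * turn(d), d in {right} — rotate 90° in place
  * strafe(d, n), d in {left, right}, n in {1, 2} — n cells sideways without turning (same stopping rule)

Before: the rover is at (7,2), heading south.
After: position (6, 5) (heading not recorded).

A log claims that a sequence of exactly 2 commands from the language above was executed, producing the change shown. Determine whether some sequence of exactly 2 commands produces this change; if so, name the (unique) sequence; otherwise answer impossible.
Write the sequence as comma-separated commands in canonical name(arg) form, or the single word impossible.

back(3), strafe(right, 1)

key: running strafe(right, 1) before back(3) would end elsewhere — order is forced
t0: at (7,2), heading south
step 1 (back(3)): at (7,5), heading south
step 2 (strafe(right, 1)): at (6,5), heading south
no other 2-command option fits: unique.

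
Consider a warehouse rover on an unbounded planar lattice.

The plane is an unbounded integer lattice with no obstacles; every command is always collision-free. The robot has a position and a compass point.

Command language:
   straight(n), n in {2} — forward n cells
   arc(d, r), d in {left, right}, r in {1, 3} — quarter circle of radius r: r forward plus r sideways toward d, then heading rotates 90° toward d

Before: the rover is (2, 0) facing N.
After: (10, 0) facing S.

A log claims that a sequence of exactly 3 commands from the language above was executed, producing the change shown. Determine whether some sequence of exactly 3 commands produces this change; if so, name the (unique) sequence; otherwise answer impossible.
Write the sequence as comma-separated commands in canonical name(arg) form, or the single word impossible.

arc(right, 3), straight(2), arc(right, 3)

key: cell and facing (now S) both changed — the 3 commands mix motion and turning
from: (2, 0) facing N
1. arc(right, 3) → (5, 3) facing E
2. straight(2) → (7, 3) facing E
3. arc(right, 3) → (10, 0) facing S
all 125 alternatives checked — unique.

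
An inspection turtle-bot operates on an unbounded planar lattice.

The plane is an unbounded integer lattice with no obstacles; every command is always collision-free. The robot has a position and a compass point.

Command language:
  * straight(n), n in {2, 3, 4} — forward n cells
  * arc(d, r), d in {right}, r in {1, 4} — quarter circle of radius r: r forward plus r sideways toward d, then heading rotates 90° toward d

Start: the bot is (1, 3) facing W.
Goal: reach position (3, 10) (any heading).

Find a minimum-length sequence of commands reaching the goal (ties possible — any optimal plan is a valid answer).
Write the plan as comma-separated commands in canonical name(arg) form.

straight(2), arc(right, 4), arc(right, 4), straight(3), arc(right, 1)

initial: (1, 3) facing W
1. straight(2) → (-1, 3) facing W
2. arc(right, 4) → (-5, 7) facing N
3. arc(right, 4) → (-1, 11) facing E
4. straight(3) → (2, 11) facing E
5. arc(right, 1) → (3, 10) facing S
shorter routes all fall short; 5 is best.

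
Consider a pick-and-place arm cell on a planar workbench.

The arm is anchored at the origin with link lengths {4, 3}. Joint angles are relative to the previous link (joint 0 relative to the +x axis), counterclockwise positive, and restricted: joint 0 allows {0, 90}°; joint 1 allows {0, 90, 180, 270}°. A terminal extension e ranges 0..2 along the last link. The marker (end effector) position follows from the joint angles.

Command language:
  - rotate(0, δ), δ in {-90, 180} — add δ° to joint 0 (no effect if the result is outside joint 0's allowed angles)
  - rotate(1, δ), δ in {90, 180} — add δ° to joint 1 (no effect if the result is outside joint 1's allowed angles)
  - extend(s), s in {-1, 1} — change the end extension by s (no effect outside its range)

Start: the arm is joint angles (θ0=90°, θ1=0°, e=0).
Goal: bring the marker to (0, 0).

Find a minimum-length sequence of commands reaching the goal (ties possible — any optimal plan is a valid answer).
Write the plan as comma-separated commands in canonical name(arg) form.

begin: joint angles (θ0=90°, θ1=0°, e=0)
1. extend(1) → joint angles (θ0=90°, θ1=0°, e=1)
2. rotate(1, 180) → joint angles (θ0=90°, θ1=180°, e=1)
minimal: 2 command(s), checked below 2.

extend(1), rotate(1, 180)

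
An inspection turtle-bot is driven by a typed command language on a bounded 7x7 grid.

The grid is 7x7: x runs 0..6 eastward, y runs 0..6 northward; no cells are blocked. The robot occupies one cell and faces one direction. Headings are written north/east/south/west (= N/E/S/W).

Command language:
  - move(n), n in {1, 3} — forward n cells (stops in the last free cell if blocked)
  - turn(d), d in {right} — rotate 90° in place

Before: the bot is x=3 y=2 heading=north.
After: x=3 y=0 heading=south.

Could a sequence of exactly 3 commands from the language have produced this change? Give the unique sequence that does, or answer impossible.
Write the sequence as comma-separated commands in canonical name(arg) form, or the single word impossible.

turn(right), turn(right), move(3)

key: order matters: swapping turn(right) and move(3) lands elsewhere
from: x=3 y=2 heading=north
step 1 (turn(right)): x=3 y=2 heading=east
step 2 (turn(right)): x=3 y=2 heading=south
step 3 (move(3)): x=3 y=0 heading=south
all 27 alternatives checked — unique.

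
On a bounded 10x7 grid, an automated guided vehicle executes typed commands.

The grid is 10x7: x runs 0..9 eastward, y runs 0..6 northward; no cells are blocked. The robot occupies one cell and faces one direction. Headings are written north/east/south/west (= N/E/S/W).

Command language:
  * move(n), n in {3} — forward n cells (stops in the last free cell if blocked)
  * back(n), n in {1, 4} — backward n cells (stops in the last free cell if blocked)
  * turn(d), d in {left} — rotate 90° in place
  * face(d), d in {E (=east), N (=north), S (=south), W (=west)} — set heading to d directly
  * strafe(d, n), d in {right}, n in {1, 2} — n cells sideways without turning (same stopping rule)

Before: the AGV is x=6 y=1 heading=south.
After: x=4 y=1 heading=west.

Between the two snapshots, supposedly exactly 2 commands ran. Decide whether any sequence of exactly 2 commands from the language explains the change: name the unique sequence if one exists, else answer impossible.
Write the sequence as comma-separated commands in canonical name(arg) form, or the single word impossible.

key: order matters: swapping strafe(right, 2) and face(W) lands elsewhere
t0: x=6 y=1 heading=south
t=1 strafe(right, 2) ⇒ x=4 y=1 heading=south
t=2 face(W) ⇒ x=4 y=1 heading=west
no other 2-command option fits: unique.

strafe(right, 2), face(W)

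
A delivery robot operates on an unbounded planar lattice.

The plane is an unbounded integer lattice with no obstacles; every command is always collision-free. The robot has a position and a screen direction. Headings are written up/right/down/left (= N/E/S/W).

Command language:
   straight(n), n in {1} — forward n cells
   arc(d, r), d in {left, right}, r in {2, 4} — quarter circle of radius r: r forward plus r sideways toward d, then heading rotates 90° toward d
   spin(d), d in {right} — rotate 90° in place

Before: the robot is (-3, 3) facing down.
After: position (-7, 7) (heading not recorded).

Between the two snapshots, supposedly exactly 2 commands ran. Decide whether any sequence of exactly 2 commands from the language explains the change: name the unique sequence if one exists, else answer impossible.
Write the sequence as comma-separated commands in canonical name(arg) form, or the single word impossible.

spin(right), arc(right, 4)

key: running arc(right, 4) before spin(right) would end elsewhere — order is forced
initial: (-3, 3) facing down
[1] after spin(right): (-3, 3) facing left
[2] after arc(right, 4): (-7, 7) facing up
uniquely the one of 36 2-step routes that fits.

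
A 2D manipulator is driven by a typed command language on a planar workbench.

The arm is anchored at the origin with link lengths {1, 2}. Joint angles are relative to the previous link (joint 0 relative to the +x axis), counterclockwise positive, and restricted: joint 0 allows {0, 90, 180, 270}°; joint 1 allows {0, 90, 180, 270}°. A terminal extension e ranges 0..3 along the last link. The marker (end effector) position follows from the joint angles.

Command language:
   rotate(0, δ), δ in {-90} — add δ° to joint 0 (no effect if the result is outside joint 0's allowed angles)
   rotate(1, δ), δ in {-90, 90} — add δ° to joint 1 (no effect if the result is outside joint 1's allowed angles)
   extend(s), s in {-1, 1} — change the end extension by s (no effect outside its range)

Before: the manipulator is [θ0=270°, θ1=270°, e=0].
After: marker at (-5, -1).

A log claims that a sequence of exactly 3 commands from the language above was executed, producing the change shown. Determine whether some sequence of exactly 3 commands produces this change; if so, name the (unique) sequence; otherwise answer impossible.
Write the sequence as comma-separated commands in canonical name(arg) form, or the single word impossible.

extend(1), extend(1), extend(1)

t0: [θ0=270°, θ1=270°, e=0]
[1] after extend(1): [θ0=270°, θ1=270°, e=1]
[2] after extend(1): [θ0=270°, θ1=270°, e=2]
[3] after extend(1): [θ0=270°, θ1=270°, e=3]
all 125 alternatives checked — unique.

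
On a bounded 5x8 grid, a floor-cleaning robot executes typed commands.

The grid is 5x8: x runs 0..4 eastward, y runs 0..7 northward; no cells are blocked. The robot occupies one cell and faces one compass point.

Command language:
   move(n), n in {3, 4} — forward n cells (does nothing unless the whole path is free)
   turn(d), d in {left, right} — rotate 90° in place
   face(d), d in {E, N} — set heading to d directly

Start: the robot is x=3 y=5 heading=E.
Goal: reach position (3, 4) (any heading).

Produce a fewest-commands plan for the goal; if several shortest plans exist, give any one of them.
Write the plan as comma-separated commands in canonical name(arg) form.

turn(right), move(4), face(N), move(3)

begin: x=3 y=5 heading=E
step 1 (turn(right)): x=3 y=5 heading=S
step 2 (move(4)): x=3 y=1 heading=S
step 3 (face(N)): x=3 y=1 heading=N
step 4 (move(3)): x=3 y=4 heading=N
no 3-step plan works, so 4 is optimal.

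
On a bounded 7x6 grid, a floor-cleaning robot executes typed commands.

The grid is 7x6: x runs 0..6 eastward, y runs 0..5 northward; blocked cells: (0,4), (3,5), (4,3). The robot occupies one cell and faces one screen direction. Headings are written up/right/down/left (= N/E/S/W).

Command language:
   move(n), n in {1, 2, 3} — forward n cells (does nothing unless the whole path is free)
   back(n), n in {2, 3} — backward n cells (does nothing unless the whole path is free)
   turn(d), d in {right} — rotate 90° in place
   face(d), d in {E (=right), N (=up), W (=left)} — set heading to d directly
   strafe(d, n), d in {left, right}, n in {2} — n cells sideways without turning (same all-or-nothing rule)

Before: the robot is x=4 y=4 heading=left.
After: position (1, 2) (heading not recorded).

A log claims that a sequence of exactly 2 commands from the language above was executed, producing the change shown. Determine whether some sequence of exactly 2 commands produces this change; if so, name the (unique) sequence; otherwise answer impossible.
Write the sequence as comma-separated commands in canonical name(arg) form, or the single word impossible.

key: order matters: swapping move(3) and strafe(left, 2) lands elsewhere
begin: x=4 y=4 heading=left
[1] after move(3): x=1 y=4 heading=left
[2] after strafe(left, 2): x=1 y=2 heading=left
no rival 2-sequence matches.

move(3), strafe(left, 2)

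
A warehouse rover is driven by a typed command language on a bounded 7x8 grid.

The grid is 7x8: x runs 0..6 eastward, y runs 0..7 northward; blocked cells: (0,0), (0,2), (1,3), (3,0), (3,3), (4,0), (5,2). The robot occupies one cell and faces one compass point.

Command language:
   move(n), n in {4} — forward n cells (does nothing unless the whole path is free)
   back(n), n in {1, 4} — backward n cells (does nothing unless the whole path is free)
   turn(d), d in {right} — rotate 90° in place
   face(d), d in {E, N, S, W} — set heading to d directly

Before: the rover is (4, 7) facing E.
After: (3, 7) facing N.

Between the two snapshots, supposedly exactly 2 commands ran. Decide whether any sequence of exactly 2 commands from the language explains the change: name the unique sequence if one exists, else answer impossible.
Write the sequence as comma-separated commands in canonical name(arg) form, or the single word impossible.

back(1), face(N)

key: cell and facing (now N) both changed — the 2 commands mix motion and turning
start: (4, 7) facing E
step 1 (back(1)): (3, 7) facing E
step 2 (face(N)): (3, 7) facing N
all 64 alternatives checked — unique.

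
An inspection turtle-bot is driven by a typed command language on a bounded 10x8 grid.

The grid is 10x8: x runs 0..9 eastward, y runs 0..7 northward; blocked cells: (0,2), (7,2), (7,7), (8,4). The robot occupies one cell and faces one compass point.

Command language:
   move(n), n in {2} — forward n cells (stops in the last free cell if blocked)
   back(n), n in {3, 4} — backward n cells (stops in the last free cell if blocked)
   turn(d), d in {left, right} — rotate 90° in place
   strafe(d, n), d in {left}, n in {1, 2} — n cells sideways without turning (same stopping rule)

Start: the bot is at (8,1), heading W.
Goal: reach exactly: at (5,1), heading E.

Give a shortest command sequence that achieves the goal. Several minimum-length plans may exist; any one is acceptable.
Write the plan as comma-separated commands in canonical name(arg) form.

start: at (8,1), heading W
[1] after turn(right): at (8,1), heading N
[2] after turn(right): at (8,1), heading E
[3] after back(3): at (5,1), heading E
shorter routes all fall short; 3 is best.

turn(right), turn(right), back(3)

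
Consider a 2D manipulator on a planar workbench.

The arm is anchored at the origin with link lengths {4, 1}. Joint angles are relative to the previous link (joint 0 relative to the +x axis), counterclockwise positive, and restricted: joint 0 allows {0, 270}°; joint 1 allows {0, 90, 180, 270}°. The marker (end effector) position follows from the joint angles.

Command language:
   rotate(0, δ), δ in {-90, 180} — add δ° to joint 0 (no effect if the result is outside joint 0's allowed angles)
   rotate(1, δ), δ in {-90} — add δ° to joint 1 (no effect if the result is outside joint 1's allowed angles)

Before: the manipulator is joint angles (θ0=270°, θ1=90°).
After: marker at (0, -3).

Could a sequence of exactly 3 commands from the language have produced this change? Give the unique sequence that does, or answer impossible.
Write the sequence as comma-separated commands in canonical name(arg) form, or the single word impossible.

rotate(1, -90), rotate(1, -90), rotate(1, -90)

start: joint angles (θ0=270°, θ1=90°)
[1] after rotate(1, -90): joint angles (θ0=270°, θ1=0°)
[2] after rotate(1, -90): joint angles (θ0=270°, θ1=270°)
[3] after rotate(1, -90): joint angles (θ0=270°, θ1=180°)
no rival 3-sequence matches.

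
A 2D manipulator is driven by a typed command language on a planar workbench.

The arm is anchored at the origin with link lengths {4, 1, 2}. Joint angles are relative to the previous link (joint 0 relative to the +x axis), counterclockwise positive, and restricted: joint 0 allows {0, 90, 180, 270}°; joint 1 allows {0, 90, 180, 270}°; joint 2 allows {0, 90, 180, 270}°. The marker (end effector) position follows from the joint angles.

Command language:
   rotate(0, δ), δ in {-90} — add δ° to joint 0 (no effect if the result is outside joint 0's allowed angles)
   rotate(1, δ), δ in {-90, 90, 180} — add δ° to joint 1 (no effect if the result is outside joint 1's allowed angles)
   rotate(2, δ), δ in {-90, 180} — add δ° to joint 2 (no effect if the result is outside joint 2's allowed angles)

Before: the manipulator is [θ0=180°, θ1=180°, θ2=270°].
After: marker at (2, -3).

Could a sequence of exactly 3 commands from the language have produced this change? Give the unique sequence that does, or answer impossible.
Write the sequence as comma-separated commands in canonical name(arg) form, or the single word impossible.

rotate(0, -90), rotate(0, -90), rotate(0, -90)

from: [θ0=180°, θ1=180°, θ2=270°]
1. rotate(0, -90) → [θ0=90°, θ1=180°, θ2=270°]
2. rotate(0, -90) → [θ0=0°, θ1=180°, θ2=270°]
3. rotate(0, -90) → [θ0=270°, θ1=180°, θ2=270°]
uniquely the one of 216 3-step routes that fits.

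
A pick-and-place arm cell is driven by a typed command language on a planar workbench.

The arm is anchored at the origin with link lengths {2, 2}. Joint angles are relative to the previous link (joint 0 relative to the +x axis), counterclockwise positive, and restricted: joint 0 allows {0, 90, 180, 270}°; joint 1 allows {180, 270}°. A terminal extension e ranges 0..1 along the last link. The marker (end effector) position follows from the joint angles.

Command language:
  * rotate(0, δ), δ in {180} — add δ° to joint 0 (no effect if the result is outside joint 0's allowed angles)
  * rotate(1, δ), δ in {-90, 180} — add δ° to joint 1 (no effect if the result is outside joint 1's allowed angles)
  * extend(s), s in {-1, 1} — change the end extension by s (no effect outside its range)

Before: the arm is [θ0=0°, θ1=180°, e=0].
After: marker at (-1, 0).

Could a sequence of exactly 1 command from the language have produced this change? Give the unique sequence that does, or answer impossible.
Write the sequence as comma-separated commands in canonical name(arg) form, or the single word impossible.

begin: [θ0=0°, θ1=180°, e=0]
1. extend(1) → [θ0=0°, θ1=180°, e=1]
all 5 alternatives checked — unique.

extend(1)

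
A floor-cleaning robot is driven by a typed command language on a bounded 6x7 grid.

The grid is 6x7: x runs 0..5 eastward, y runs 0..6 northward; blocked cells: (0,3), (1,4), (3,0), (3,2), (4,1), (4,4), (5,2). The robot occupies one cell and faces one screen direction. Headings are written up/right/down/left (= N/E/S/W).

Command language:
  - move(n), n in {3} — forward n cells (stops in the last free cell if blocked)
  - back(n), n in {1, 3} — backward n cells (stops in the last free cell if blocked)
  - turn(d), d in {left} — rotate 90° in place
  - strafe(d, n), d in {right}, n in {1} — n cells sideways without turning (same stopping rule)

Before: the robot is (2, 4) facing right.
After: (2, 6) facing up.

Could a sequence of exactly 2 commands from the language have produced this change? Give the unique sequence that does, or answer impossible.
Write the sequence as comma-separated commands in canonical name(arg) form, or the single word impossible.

key: cell and facing (now N) both changed — the 2 commands mix motion and turning
begin: (2, 4) facing right
t=1 turn(left) ⇒ (2, 4) facing up
t=2 move(3) ⇒ (2, 6) facing up
no other 2-command option fits: unique.

turn(left), move(3)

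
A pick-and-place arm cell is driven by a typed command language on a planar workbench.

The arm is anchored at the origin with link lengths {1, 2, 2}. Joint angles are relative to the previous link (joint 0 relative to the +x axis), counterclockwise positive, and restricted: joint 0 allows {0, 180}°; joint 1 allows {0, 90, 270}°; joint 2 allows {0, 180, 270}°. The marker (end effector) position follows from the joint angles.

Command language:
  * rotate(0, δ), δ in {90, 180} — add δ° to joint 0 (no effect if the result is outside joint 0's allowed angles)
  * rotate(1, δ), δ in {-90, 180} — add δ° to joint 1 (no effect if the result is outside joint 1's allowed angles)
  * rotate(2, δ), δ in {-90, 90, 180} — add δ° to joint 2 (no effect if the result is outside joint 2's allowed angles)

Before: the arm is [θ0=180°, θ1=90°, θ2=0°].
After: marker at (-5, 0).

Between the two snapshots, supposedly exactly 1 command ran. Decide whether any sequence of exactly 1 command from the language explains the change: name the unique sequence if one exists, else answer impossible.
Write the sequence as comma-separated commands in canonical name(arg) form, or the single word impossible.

rotate(1, -90)

begin: [θ0=180°, θ1=90°, θ2=0°]
1. rotate(1, -90) → [θ0=180°, θ1=0°, θ2=0°]
uniquely the one of 7 1-step routes that fits.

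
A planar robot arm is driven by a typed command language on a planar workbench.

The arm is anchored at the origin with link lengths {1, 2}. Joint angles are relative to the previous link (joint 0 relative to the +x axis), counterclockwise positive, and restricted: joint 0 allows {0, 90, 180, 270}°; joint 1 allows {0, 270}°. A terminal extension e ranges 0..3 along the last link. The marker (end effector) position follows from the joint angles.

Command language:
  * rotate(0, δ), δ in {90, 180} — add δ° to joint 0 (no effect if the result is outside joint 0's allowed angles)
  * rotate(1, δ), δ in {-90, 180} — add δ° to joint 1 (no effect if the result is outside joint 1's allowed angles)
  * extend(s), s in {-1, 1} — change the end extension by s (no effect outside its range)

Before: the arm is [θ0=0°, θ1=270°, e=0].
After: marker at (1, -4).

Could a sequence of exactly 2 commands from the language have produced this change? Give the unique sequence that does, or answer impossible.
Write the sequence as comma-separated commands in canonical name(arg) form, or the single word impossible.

start: [θ0=0°, θ1=270°, e=0]
t=1 extend(1) ⇒ [θ0=0°, θ1=270°, e=1]
t=2 extend(1) ⇒ [θ0=0°, θ1=270°, e=2]
no rival 2-sequence matches.

extend(1), extend(1)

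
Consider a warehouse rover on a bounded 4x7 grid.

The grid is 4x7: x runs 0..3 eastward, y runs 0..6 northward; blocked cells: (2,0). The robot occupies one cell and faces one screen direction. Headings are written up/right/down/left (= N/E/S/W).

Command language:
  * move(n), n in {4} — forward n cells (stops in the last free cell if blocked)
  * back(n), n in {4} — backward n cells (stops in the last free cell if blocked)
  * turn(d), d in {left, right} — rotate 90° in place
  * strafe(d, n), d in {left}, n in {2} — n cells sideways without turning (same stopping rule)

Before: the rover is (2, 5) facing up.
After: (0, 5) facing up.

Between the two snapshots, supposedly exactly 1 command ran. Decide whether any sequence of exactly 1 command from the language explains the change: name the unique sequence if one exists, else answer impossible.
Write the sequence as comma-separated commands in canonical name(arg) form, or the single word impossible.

key: heading stays N — the single command does not turn
t0: (2, 5) facing up
t=1 strafe(left, 2) ⇒ (0, 5) facing up
no rival 1-sequence matches.

strafe(left, 2)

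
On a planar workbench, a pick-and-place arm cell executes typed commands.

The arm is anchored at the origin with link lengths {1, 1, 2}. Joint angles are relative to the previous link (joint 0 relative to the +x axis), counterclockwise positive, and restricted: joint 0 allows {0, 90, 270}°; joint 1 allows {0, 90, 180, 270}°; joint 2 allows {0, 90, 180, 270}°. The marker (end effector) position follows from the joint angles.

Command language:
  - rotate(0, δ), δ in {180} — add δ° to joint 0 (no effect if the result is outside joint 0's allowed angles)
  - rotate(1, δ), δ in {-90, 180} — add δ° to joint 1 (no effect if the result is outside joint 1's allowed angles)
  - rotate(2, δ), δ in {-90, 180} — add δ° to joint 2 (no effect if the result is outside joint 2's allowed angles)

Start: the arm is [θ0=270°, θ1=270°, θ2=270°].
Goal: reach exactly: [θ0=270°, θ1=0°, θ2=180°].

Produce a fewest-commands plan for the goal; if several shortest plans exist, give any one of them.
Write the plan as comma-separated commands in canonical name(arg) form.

start: [θ0=270°, θ1=270°, θ2=270°]
[1] after rotate(2, -90): [θ0=270°, θ1=270°, θ2=180°]
[2] after rotate(1, 180): [θ0=270°, θ1=90°, θ2=180°]
[3] after rotate(1, -90): [θ0=270°, θ1=0°, θ2=180°]
minimal: 3 command(s), checked below 3.

rotate(2, -90), rotate(1, 180), rotate(1, -90)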